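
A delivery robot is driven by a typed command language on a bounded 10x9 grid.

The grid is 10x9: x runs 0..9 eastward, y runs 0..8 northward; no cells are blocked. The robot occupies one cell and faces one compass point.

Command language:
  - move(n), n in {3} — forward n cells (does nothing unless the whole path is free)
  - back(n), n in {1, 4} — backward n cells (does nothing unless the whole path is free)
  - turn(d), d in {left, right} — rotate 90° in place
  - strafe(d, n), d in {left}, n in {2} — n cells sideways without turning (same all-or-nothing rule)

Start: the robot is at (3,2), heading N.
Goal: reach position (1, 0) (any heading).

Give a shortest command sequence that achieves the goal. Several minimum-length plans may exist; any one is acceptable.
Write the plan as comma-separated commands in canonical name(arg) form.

strafe(left, 2), turn(left), strafe(left, 2)

t0: at (3,2), heading N
step 1 (strafe(left, 2)): at (1,2), heading N
step 2 (turn(left)): at (1,2), heading W
step 3 (strafe(left, 2)): at (1,0), heading W
shorter routes all fall short; 3 is best.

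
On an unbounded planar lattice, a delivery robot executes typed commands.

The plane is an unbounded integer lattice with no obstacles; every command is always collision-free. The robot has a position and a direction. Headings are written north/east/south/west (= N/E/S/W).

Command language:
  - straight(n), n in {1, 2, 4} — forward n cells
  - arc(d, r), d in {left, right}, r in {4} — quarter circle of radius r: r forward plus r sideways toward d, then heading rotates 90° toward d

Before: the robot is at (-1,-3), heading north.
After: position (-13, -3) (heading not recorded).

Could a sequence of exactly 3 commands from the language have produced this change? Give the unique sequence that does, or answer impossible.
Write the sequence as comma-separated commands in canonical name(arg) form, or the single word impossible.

arc(left, 4), straight(4), arc(left, 4)

start: at (-1,-3), heading north
step 1 (arc(left, 4)): at (-5,1), heading west
step 2 (straight(4)): at (-9,1), heading west
step 3 (arc(left, 4)): at (-13,-3), heading south
no rival 3-sequence matches.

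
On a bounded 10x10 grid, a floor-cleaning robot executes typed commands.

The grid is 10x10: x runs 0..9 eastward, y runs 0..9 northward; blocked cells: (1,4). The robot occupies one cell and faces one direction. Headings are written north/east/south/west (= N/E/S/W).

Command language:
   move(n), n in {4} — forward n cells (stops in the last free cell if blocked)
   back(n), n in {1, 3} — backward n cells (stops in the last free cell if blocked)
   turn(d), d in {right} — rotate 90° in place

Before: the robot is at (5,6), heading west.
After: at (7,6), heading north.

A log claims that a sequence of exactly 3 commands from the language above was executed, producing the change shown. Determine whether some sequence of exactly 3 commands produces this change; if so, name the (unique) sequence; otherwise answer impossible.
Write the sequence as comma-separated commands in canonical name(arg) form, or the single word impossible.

key: running turn(right) before back(1) would end elsewhere — order is forced
initial: at (5,6), heading west
[1] after back(1): at (6,6), heading west
[2] after back(1): at (7,6), heading west
[3] after turn(right): at (7,6), heading north
all 64 alternatives checked — unique.

back(1), back(1), turn(right)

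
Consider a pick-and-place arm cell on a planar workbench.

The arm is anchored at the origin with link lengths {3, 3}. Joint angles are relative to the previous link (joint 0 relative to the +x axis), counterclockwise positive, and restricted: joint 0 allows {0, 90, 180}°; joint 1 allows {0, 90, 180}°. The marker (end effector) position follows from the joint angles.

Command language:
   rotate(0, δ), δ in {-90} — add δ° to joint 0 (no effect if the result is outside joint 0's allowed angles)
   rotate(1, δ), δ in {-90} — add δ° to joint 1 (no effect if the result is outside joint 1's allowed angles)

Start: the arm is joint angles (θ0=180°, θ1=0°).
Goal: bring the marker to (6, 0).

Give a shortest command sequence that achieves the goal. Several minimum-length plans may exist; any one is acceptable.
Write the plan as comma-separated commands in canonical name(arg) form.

rotate(0, -90), rotate(0, -90)

initial: joint angles (θ0=180°, θ1=0°)
1. rotate(0, -90) → joint angles (θ0=90°, θ1=0°)
2. rotate(0, -90) → joint angles (θ0=0°, θ1=0°)
minimal: 2 command(s), checked below 2.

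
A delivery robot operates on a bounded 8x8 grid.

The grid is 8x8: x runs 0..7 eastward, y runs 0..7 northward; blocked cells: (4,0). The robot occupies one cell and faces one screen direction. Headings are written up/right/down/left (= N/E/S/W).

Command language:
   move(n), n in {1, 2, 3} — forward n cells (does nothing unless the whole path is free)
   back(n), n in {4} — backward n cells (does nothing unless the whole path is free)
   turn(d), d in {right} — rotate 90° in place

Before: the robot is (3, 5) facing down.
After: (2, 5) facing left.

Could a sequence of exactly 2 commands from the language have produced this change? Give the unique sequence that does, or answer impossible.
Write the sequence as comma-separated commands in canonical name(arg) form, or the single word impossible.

turn(right), move(1)

key: order matters: swapping turn(right) and move(1) lands elsewhere
begin: (3, 5) facing down
1. turn(right) → (3, 5) facing left
2. move(1) → (2, 5) facing left
no rival 2-sequence matches.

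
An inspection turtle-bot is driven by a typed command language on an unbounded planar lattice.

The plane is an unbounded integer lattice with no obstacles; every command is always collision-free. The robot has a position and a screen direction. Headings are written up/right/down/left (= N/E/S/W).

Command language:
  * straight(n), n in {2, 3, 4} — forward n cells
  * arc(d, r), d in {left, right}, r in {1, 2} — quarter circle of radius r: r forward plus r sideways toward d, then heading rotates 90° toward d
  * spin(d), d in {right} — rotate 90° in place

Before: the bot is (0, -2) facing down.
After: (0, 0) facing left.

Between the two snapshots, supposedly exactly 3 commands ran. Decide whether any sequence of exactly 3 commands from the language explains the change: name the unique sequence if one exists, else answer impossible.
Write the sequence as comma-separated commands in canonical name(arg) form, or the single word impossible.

arc(left, 1), arc(left, 1), arc(left, 2)

key: cell and facing (now W) both changed — the 3 commands mix motion and turning
initial: (0, -2) facing down
1. arc(left, 1) → (1, -3) facing right
2. arc(left, 1) → (2, -2) facing up
3. arc(left, 2) → (0, 0) facing left
uniquely the one of 512 3-step routes that fits.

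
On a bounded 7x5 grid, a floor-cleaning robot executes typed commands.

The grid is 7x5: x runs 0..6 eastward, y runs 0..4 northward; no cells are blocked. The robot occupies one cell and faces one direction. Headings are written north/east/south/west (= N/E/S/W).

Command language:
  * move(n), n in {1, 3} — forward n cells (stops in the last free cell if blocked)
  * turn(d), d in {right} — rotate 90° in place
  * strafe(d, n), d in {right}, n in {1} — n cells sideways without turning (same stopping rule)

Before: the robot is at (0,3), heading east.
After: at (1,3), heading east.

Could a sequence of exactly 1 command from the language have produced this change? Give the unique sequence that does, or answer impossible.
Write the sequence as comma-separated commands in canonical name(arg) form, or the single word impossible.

move(1)

key: still facing E — the one step turns nothing
initial: at (0,3), heading east
t=1 move(1) ⇒ at (1,3), heading east
uniquely the one of 4 1-step routes that fits.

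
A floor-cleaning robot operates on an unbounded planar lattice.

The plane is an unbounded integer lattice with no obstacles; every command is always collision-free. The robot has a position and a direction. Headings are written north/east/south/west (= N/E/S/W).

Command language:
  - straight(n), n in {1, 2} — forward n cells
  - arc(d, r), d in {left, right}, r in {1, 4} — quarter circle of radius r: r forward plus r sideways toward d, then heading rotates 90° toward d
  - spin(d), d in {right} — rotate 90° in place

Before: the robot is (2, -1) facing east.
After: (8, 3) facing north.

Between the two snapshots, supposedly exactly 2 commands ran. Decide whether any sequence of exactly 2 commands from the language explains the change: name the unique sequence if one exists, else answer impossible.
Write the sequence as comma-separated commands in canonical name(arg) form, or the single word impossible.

straight(2), arc(left, 4)

key: cell and facing (now N) both changed — the 2 commands mix motion and turning
start: (2, -1) facing east
step 1 (straight(2)): (4, -1) facing east
step 2 (arc(left, 4)): (8, 3) facing north
no other 2-command option fits: unique.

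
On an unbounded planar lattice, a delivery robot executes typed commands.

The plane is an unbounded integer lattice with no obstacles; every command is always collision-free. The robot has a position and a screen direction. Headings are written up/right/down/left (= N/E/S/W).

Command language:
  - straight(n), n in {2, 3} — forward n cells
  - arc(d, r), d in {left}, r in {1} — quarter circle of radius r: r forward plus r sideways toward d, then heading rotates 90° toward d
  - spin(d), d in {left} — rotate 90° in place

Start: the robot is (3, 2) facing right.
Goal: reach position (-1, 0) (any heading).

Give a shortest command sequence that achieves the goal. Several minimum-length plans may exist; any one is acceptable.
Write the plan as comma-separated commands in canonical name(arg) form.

spin(left), arc(left, 1), straight(3), spin(left), straight(3)

begin: (3, 2) facing right
t=1 spin(left) ⇒ (3, 2) facing up
t=2 arc(left, 1) ⇒ (2, 3) facing left
t=3 straight(3) ⇒ (-1, 3) facing left
t=4 spin(left) ⇒ (-1, 3) facing down
t=5 straight(3) ⇒ (-1, 0) facing down
no 4-step plan works, so 5 is optimal.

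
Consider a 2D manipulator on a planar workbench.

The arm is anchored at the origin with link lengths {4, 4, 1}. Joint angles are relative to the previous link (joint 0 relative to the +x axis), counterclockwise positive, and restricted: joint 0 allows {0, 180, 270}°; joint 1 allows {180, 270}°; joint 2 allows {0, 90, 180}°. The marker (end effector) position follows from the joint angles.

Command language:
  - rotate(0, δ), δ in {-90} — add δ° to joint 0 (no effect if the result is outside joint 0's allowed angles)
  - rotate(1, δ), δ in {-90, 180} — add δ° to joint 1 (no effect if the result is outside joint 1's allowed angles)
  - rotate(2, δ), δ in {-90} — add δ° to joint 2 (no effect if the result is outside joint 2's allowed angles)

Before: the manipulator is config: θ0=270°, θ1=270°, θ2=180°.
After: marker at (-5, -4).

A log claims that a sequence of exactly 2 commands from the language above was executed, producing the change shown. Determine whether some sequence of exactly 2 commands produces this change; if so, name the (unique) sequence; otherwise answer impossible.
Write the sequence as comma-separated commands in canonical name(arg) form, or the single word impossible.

start: config: θ0=270°, θ1=270°, θ2=180°
step 1 (rotate(2, -90)): config: θ0=270°, θ1=270°, θ2=90°
step 2 (rotate(2, -90)): config: θ0=270°, θ1=270°, θ2=0°
uniquely the one of 16 2-step routes that fits.

rotate(2, -90), rotate(2, -90)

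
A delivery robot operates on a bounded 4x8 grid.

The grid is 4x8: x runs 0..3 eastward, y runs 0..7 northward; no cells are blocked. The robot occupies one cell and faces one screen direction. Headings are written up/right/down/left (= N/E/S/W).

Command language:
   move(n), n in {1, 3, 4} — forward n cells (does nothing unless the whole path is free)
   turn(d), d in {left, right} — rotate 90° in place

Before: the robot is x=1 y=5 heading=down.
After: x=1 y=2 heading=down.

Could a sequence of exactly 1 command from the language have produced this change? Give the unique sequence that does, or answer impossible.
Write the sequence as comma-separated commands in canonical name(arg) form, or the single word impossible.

key: still facing S — the one step turns nothing
start: x=1 y=5 heading=down
t=1 move(3) ⇒ x=1 y=2 heading=down
no rival 1-sequence matches.

move(3)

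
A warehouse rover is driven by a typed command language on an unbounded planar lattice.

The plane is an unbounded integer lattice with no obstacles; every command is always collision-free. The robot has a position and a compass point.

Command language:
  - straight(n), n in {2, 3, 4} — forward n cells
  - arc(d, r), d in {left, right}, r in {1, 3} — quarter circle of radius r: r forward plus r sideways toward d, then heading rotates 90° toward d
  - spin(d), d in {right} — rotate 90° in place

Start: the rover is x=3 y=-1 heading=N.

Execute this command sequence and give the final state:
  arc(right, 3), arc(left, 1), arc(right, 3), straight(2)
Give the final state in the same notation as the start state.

x=12 y=6 heading=E

start: x=3 y=-1 heading=N
t=1 arc(right, 3) ⇒ x=6 y=2 heading=E
t=2 arc(left, 1) ⇒ x=7 y=3 heading=N
t=3 arc(right, 3) ⇒ x=10 y=6 heading=E
t=4 straight(2) ⇒ x=12 y=6 heading=E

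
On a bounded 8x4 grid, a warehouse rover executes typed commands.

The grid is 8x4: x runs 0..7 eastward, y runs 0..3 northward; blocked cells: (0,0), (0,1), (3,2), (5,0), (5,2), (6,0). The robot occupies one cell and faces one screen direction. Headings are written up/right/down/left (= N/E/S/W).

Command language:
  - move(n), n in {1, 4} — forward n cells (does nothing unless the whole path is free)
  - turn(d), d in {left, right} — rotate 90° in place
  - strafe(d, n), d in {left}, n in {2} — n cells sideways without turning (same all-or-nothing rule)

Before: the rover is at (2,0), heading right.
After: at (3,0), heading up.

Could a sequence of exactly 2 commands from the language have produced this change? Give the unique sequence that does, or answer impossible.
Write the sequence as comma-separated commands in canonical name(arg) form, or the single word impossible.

move(1), turn(left)

key: cell and facing (now N) both changed — the 2 commands mix motion and turning
start: at (2,0), heading right
[1] after move(1): at (3,0), heading right
[2] after turn(left): at (3,0), heading up
no other 2-command option fits: unique.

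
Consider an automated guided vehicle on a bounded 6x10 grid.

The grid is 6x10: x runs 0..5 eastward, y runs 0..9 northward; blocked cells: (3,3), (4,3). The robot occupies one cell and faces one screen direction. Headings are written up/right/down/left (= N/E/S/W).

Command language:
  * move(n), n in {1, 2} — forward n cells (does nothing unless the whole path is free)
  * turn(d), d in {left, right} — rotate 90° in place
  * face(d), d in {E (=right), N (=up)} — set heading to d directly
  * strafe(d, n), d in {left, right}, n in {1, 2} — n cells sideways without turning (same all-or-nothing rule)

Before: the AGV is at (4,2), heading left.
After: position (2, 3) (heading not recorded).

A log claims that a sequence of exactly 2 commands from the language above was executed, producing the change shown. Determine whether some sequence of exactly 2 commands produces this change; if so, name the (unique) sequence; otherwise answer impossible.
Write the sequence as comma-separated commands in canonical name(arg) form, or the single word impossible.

key: running strafe(right, 1) before move(2) would end elsewhere — order is forced
t0: at (4,2), heading left
t=1 move(2) ⇒ at (2,2), heading left
t=2 strafe(right, 1) ⇒ at (2,3), heading left
no other 2-command option fits: unique.

move(2), strafe(right, 1)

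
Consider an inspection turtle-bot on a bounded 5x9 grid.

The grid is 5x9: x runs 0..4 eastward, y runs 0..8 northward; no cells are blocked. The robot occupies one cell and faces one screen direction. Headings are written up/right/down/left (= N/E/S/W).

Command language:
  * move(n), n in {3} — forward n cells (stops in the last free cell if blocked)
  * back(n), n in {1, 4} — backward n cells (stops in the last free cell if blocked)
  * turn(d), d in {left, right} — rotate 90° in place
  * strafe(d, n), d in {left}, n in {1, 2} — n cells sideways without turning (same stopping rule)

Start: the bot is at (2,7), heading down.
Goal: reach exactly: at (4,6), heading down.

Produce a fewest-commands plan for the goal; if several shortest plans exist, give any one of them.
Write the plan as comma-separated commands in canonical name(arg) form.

from: at (2,7), heading down
t=1 strafe(left, 2) ⇒ at (4,7), heading down
t=2 move(3) ⇒ at (4,4), heading down
t=3 back(1) ⇒ at (4,5), heading down
t=4 back(1) ⇒ at (4,6), heading down
no 3-step plan works, so 4 is optimal.

strafe(left, 2), move(3), back(1), back(1)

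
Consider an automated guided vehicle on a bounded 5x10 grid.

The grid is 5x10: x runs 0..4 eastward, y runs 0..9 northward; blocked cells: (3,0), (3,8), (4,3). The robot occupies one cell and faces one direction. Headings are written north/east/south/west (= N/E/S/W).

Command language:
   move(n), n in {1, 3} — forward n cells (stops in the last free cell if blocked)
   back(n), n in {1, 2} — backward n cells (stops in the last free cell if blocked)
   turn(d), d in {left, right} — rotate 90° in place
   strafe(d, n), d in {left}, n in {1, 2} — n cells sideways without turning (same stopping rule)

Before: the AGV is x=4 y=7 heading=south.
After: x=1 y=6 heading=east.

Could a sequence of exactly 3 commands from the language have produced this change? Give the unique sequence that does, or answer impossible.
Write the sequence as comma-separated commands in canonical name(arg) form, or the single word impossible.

impossible

checked all 3-command options: none fits.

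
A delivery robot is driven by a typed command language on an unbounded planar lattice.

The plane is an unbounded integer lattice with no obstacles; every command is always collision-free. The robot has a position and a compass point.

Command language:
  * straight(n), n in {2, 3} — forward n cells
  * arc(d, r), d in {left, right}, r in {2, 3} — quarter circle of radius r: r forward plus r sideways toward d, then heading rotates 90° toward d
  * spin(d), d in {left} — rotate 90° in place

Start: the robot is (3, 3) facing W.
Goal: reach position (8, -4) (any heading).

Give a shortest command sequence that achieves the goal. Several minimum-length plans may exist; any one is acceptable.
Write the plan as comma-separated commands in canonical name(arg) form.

spin(left), straight(2), arc(left, 3), arc(right, 2)

t0: (3, 3) facing W
step 1 (spin(left)): (3, 3) facing S
step 2 (straight(2)): (3, 1) facing S
step 3 (arc(left, 3)): (6, -2) facing E
step 4 (arc(right, 2)): (8, -4) facing S
nothing shorter than 4 reaches the goal.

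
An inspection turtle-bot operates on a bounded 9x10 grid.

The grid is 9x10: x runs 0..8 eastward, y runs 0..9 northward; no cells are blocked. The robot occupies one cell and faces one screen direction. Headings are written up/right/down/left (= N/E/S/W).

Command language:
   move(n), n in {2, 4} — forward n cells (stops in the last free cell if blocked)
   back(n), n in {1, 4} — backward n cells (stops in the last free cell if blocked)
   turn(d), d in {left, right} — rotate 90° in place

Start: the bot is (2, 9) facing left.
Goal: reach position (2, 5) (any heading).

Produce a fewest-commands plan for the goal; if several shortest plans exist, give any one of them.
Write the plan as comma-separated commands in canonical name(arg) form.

initial: (2, 9) facing left
step 1 (turn(left)): (2, 9) facing down
step 2 (move(4)): (2, 5) facing down
no 1-step plan works, so 2 is optimal.

turn(left), move(4)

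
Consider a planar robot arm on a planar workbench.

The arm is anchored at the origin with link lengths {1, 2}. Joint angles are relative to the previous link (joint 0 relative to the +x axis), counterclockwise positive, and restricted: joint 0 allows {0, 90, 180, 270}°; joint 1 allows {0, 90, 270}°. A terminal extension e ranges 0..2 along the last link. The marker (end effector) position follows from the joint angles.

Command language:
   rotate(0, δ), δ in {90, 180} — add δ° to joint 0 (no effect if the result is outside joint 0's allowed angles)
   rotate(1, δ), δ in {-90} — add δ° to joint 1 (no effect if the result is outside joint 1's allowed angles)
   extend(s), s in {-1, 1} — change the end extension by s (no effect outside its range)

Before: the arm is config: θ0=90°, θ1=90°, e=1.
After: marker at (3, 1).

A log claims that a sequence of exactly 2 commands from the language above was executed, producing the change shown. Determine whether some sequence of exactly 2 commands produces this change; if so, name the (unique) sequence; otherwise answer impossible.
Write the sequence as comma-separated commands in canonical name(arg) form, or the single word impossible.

t0: config: θ0=90°, θ1=90°, e=1
1. rotate(1, -90) → config: θ0=90°, θ1=0°, e=1
2. rotate(1, -90) → config: θ0=90°, θ1=270°, e=1
all 25 alternatives checked — unique.

rotate(1, -90), rotate(1, -90)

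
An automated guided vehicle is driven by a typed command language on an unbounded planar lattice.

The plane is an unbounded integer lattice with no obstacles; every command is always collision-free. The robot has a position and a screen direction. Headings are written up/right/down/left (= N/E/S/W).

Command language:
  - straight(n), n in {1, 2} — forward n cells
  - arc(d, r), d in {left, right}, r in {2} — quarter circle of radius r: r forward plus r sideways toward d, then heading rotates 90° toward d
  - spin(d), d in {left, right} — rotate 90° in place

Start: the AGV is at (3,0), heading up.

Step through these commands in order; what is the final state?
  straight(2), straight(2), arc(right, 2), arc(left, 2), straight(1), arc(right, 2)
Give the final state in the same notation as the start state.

from: at (3,0), heading up
t=1 straight(2) ⇒ at (3,2), heading up
t=2 straight(2) ⇒ at (3,4), heading up
t=3 arc(right, 2) ⇒ at (5,6), heading right
t=4 arc(left, 2) ⇒ at (7,8), heading up
t=5 straight(1) ⇒ at (7,9), heading up
t=6 arc(right, 2) ⇒ at (9,11), heading right

at (9,11), heading right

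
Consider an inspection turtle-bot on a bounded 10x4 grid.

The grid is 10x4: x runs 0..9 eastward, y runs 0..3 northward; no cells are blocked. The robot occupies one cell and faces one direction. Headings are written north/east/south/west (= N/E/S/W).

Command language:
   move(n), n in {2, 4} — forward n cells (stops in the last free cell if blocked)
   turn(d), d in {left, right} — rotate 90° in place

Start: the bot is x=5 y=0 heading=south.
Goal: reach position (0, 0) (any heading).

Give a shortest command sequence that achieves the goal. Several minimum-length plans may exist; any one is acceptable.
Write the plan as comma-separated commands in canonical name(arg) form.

turn(right), move(4), move(4)

start: x=5 y=0 heading=south
t=1 turn(right) ⇒ x=5 y=0 heading=west
t=2 move(4) ⇒ x=1 y=0 heading=west
t=3 move(4) ⇒ x=0 y=0 heading=west
shorter routes all fall short; 3 is best.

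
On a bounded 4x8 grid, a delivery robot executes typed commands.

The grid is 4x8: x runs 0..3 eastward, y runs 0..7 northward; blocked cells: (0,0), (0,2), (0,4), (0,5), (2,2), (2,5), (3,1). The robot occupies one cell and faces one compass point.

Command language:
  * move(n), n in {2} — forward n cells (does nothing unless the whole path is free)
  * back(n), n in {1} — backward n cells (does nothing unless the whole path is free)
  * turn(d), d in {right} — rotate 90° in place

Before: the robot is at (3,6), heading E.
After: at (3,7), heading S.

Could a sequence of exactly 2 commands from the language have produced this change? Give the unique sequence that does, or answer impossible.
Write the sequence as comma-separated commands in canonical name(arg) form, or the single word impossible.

turn(right), back(1)

key: running back(1) before turn(right) would end elsewhere — order is forced
start: at (3,6), heading E
[1] after turn(right): at (3,6), heading S
[2] after back(1): at (3,7), heading S
uniquely the one of 9 2-step routes that fits.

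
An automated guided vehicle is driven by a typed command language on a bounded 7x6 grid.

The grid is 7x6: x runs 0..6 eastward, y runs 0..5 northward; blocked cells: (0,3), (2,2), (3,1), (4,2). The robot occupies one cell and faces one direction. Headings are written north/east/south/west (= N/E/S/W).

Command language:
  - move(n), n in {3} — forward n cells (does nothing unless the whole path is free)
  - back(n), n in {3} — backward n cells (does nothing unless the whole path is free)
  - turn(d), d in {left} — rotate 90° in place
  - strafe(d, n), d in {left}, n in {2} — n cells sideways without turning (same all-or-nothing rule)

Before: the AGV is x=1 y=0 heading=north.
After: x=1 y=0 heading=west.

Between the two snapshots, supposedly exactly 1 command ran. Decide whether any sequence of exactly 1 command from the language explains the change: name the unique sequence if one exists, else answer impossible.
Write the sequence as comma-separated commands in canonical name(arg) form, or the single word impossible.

turn(left)

key: (1,0) unchanged — the single command moves nothing
from: x=1 y=0 heading=north
step 1 (turn(left)): x=1 y=0 heading=west
uniquely the one of 4 1-step routes that fits.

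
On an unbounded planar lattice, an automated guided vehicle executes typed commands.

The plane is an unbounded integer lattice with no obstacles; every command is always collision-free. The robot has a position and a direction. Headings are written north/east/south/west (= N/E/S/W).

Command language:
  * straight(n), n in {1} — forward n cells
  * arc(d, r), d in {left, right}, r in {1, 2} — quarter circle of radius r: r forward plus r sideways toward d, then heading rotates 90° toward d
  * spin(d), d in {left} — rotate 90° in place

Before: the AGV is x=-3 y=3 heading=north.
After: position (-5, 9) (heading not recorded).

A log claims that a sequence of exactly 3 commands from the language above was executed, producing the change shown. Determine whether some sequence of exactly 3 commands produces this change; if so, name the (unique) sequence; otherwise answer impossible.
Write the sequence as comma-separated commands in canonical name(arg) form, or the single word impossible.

arc(left, 2), arc(right, 2), arc(right, 2)

key: running arc(right, 2) before arc(left, 2) would end elsewhere — order is forced
t0: x=-3 y=3 heading=north
1. arc(left, 2) → x=-5 y=5 heading=west
2. arc(right, 2) → x=-7 y=7 heading=north
3. arc(right, 2) → x=-5 y=9 heading=east
uniquely the one of 216 3-step routes that fits.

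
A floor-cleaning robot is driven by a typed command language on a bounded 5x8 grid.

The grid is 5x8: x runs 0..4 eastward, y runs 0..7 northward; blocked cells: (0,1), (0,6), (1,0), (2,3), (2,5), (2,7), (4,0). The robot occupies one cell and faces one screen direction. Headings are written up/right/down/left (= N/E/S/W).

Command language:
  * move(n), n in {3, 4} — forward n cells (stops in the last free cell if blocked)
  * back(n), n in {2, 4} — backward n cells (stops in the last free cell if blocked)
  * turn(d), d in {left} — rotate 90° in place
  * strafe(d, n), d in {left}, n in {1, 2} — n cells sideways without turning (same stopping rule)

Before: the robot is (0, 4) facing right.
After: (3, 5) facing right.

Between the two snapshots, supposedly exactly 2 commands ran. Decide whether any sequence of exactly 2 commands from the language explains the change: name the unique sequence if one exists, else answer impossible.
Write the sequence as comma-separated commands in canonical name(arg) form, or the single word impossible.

move(3), strafe(left, 1)

key: order matters: swapping move(3) and strafe(left, 1) lands elsewhere
start: (0, 4) facing right
step 1 (move(3)): (3, 4) facing right
step 2 (strafe(left, 1)): (3, 5) facing right
all 49 alternatives checked — unique.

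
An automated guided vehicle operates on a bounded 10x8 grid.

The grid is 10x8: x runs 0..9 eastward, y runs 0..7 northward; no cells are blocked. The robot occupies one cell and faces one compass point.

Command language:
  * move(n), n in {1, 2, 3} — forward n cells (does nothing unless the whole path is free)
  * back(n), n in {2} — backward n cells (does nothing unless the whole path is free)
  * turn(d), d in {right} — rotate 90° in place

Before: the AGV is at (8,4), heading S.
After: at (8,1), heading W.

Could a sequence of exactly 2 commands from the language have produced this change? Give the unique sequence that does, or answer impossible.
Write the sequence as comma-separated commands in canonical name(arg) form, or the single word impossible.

move(3), turn(right)

key: order matters: swapping move(3) and turn(right) lands elsewhere
begin: at (8,4), heading S
t=1 move(3) ⇒ at (8,1), heading S
t=2 turn(right) ⇒ at (8,1), heading W
uniquely the one of 25 2-step routes that fits.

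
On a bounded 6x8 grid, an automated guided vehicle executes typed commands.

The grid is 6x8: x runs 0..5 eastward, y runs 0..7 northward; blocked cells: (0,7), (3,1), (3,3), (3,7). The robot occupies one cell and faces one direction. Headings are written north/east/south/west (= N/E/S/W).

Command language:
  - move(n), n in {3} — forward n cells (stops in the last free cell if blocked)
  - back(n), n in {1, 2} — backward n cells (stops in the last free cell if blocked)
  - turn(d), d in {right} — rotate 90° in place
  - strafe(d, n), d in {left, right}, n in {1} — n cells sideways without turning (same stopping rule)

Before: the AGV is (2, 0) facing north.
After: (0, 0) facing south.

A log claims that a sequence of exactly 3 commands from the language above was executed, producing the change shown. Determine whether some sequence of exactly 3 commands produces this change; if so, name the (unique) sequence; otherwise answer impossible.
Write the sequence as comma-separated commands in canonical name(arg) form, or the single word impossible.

key: cell and facing (now S) both changed — the 3 commands mix motion and turning
begin: (2, 0) facing north
t=1 turn(right) ⇒ (2, 0) facing east
t=2 back(2) ⇒ (0, 0) facing east
t=3 turn(right) ⇒ (0, 0) facing south
no rival 3-sequence matches.

turn(right), back(2), turn(right)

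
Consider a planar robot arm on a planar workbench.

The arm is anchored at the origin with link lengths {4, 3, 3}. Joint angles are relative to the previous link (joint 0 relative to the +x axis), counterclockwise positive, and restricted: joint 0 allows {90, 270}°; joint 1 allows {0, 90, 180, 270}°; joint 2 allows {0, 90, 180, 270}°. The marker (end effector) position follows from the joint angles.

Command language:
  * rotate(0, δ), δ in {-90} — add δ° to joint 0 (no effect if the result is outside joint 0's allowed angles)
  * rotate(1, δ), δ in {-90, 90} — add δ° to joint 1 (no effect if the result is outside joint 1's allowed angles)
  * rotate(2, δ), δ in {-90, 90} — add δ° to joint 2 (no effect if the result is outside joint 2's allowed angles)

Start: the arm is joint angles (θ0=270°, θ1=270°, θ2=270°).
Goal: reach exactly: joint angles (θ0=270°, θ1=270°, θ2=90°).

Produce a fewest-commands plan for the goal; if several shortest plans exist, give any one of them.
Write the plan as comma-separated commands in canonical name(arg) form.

from: joint angles (θ0=270°, θ1=270°, θ2=270°)
step 1 (rotate(2, 90)): joint angles (θ0=270°, θ1=270°, θ2=0°)
step 2 (rotate(2, 90)): joint angles (θ0=270°, θ1=270°, θ2=90°)
shorter routes all fall short; 2 is best.

rotate(2, 90), rotate(2, 90)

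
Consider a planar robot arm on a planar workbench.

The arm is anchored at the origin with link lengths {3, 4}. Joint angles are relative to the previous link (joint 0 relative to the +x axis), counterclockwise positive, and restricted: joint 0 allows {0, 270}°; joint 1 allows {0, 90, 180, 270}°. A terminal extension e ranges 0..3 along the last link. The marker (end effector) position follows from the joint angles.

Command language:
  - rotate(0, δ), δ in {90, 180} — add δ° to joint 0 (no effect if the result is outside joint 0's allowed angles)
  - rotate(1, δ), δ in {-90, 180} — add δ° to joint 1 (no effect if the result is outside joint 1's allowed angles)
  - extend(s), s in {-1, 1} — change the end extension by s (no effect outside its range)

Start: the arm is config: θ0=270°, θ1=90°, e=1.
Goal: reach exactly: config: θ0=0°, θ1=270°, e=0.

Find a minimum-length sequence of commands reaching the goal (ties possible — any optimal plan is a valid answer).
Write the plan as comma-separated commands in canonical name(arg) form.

t0: config: θ0=270°, θ1=90°, e=1
1. rotate(0, 90) → config: θ0=0°, θ1=90°, e=1
2. rotate(1, 180) → config: θ0=0°, θ1=270°, e=1
3. extend(-1) → config: θ0=0°, θ1=270°, e=0
minimal: 3 command(s), checked below 3.

rotate(0, 90), rotate(1, 180), extend(-1)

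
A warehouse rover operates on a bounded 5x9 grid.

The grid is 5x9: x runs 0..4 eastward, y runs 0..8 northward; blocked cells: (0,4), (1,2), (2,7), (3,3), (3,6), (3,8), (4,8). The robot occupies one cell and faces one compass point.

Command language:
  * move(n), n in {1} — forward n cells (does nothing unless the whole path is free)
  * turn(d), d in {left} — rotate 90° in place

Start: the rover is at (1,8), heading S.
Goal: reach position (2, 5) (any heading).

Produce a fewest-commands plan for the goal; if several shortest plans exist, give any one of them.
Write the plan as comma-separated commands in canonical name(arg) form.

start: at (1,8), heading S
step 1 (move(1)): at (1,7), heading S
step 2 (move(1)): at (1,6), heading S
step 3 (move(1)): at (1,5), heading S
step 4 (turn(left)): at (1,5), heading E
step 5 (move(1)): at (2,5), heading E
minimal: 5 command(s), checked below 5.

move(1), move(1), move(1), turn(left), move(1)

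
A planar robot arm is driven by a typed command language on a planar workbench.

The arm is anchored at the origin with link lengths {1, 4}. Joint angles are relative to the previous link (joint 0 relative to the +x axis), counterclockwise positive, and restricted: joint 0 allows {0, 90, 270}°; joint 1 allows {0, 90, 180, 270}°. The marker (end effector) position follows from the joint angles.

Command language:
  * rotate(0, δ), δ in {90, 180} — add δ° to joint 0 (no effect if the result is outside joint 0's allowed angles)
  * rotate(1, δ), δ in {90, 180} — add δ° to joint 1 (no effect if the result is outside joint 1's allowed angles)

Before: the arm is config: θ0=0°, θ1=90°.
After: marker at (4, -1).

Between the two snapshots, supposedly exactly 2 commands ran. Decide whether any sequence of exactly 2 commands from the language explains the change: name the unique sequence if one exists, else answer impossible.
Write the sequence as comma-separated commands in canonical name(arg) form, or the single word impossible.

rotate(0, 90), rotate(0, 180)

key: running rotate(0, 180) before rotate(0, 90) would end elsewhere — order is forced
begin: config: θ0=0°, θ1=90°
step 1 (rotate(0, 90)): config: θ0=90°, θ1=90°
step 2 (rotate(0, 180)): config: θ0=270°, θ1=90°
no rival 2-sequence matches.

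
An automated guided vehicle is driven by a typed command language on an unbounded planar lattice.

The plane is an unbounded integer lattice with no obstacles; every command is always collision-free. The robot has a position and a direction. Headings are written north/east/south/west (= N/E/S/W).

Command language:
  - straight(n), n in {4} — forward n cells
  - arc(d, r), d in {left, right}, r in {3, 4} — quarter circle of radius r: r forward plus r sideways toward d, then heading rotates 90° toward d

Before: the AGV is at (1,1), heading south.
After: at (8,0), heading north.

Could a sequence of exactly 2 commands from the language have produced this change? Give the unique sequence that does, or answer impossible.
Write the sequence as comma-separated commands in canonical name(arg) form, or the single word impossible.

key: cell and facing (now N) both changed — the 2 commands mix motion and turning
initial: at (1,1), heading south
1. arc(left, 4) → at (5,-3), heading east
2. arc(left, 3) → at (8,0), heading north
no rival 2-sequence matches.

arc(left, 4), arc(left, 3)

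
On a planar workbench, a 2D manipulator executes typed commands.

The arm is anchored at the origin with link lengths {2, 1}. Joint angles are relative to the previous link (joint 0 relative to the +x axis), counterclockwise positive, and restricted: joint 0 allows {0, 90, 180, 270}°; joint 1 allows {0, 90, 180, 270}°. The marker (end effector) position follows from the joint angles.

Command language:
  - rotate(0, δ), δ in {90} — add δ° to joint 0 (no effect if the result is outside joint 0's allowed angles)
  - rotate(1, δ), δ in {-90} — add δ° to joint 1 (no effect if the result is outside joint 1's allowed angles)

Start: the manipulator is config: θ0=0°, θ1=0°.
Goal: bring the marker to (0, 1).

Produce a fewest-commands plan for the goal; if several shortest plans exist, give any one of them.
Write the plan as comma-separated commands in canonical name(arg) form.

t0: config: θ0=0°, θ1=0°
t=1 rotate(1, -90) ⇒ config: θ0=0°, θ1=270°
t=2 rotate(1, -90) ⇒ config: θ0=0°, θ1=180°
t=3 rotate(0, 90) ⇒ config: θ0=90°, θ1=180°
shorter routes all fall short; 3 is best.

rotate(1, -90), rotate(1, -90), rotate(0, 90)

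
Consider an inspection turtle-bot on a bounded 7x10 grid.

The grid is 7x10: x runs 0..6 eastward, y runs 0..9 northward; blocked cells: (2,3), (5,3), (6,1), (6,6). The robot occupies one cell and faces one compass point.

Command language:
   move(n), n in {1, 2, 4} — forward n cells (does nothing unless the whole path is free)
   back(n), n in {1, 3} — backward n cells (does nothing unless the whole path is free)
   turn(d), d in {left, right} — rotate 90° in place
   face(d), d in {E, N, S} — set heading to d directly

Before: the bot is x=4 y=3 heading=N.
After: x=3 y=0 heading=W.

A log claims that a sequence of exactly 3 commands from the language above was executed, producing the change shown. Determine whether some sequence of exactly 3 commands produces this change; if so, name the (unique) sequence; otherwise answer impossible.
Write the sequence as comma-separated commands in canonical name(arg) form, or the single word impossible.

back(3), turn(left), move(1)

key: position moved to (3,0) AND the heading swung to W — translation plus rotation needed
start: x=4 y=3 heading=N
step 1 (back(3)): x=4 y=0 heading=N
step 2 (turn(left)): x=4 y=0 heading=W
step 3 (move(1)): x=3 y=0 heading=W
no rival 3-sequence matches.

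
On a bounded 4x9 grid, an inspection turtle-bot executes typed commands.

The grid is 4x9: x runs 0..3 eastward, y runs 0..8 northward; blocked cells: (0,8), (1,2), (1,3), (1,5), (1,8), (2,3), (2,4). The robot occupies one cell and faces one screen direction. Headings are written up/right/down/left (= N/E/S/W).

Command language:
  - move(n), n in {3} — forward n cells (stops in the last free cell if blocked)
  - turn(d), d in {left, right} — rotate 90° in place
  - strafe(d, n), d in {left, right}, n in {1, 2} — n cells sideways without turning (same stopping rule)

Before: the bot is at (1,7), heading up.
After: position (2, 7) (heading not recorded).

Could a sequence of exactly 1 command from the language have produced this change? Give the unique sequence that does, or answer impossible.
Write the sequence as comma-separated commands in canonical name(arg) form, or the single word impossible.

strafe(right, 1)

start: at (1,7), heading up
1. strafe(right, 1) → at (2,7), heading up
no other 1-command option fits: unique.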